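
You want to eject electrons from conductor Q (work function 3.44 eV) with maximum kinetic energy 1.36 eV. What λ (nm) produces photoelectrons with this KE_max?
258.30 nm

From Einstein's equation: KE_max = hc/λ - φ

Rearranging for λ:
hc/λ = KE_max + φ
λ = hc/(KE_max + φ)

Required photon energy:
E_photon = KE_max + φ = 1.36 + 3.44 = 4.80 eV

Required wavelength:
λ = hc/E_photon = (6.626×10⁻³⁴)(3×10⁸) / (4.80 × 1.602×10⁻¹⁹)
λ = 258.30 nm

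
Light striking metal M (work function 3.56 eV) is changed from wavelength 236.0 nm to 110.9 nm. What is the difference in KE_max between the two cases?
5.9263 eV

Using Einstein's equation: KE_max = hc/λ - φ

For λ₁ = 236.0 nm:
KE₁ = hc/λ₁ - φ = 5.2536 - 3.56 = 1.6936 eV

For λ₂ = 110.9 nm:
KE₂ = hc/λ₂ - φ = 11.1798 - 3.56 = 7.6198 eV

Change in KE:
ΔKE = KE₂ - KE₁ = 7.6198 - 1.6936 = 5.9263 eV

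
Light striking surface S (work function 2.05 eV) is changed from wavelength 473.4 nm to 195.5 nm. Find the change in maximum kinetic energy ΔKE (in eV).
3.7229 eV

Using Einstein's equation: KE_max = hc/λ - φ

For λ₁ = 473.4 nm:
KE₁ = hc/λ₁ - φ = 2.6190 - 2.05 = 0.5690 eV

For λ₂ = 195.5 nm:
KE₂ = hc/λ₂ - φ = 6.3419 - 2.05 = 4.2919 eV

Change in KE:
ΔKE = KE₂ - KE₁ = 4.2919 - 0.5690 = 3.7229 eV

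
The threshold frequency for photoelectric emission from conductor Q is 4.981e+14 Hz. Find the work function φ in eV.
2.06 eV

At the threshold frequency, photon energy equals work function:
φ = hf₀

Calculating:
φ = (6.626×10⁻³⁴ J·s)(4.981e+14 Hz)
φ = 2.06 eV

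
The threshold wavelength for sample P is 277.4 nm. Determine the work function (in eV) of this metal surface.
4.47 eV

At the threshold wavelength, photon energy equals work function:
φ = hc/λ₀

Calculating:
φ = (6.626×10⁻³⁴ J·s)(3×10⁸ m/s) / (277.4×10⁻⁹ m)
φ = 4.47 eV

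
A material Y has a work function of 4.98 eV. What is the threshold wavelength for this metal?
248.96 nm

The threshold wavelength is when the photon energy equals the work function:
hc/λ₀ = φ

Solving for λ₀:
λ₀ = hc/φ = (6.626×10⁻³⁴ J·s)(3×10⁸ m/s) / (4.98 eV × 1.602×10⁻¹⁹ J/eV)
λ₀ = 248.96 nm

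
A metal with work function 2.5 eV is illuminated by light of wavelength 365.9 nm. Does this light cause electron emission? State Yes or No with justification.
Yes

For photoemission, the photon energy must exceed the work function.

Photon energy: E = hc/λ = 3.3885 eV
Work function: φ = 2.5 eV

Since E_photon (3.3885 eV) > φ (2.5 eV), photoemission WILL occur.
The threshold wavelength is λ₀ = hc/φ = 495.9 nm.
Since 365.9 nm < 495.9 nm, the light has sufficient energy.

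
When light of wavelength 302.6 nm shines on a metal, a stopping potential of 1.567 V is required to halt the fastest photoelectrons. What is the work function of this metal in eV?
2.53 eV

The stopping potential gives the maximum kinetic energy: KE_max = eV_s = 1.567 eV

From Einstein's photoelectric equation: KE_max = hc/λ - φ
Rearranging: φ = hc/λ - KE_max

Calculate photon energy:
E_photon = hc/λ = (6.626×10⁻³⁴ J·s)(3×10⁸ m/s) / (302.6×10⁻⁹ m) = 4.0973 eV

Therefore:
φ = 4.0973 - 1.567 = 2.53 eV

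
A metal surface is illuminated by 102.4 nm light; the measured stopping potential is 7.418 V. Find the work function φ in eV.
4.69 eV

The stopping potential gives the maximum kinetic energy: KE_max = eV_s = 7.418 eV

From Einstein's photoelectric equation: KE_max = hc/λ - φ
Rearranging: φ = hc/λ - KE_max

Calculate photon energy:
E_photon = hc/λ = (6.626×10⁻³⁴ J·s)(3×10⁸ m/s) / (102.4×10⁻⁹ m) = 12.1078 eV

Therefore:
φ = 12.1078 - 7.418 = 4.69 eV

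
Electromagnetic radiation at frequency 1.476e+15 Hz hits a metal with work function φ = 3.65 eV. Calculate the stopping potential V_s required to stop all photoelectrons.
2.4542 V

The stopping potential V_s satisfies: eV_s = KE_max

First, find KE_max using Einstein's equation:
E_photon = hf = (6.626×10⁻³⁴ J·s)(1.476e+15 Hz) = 6.1042 eV
KE_max = E_photon - φ = 6.1042 - 3.65 = 2.4542 eV

Since eV_s = KE_max:
V_s = KE_max/e = 2.4542 V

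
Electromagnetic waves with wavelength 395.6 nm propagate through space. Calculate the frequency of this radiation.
7.5782e+14 Hz

Using the wave equation: c = fλ

Solving for frequency:
f = c/λ = (3×10⁸ m/s) / (395.6×10⁻⁹ m)
f = 7.5782e+14 Hz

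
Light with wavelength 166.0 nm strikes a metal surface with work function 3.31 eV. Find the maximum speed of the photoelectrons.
1.2095e+06 m/s

First, find the maximum kinetic energy:
E_photon = hc/λ = 7.4689 eV
KE_max = E_photon - φ = 7.4689 - 3.31 = 4.1589 eV

Convert to Joules: KE_max = 4.1589 × 1.602×10⁻¹⁹ J = 6.6633e-19 J

Then use KE = ½mv² to find velocity:
v = √(2·KE/m) = √(2 × 6.6633e-19 J / 9.109e-31 kg)
v = 1.2095e+06 m/s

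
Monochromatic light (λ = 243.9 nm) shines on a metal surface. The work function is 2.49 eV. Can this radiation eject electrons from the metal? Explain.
Yes

For photoemission, the photon energy must exceed the work function.

Photon energy: E = hc/λ = 5.0834 eV
Work function: φ = 2.49 eV

Since E_photon (5.0834 eV) > φ (2.49 eV), photoemission WILL occur.
The threshold wavelength is λ₀ = hc/φ = 497.9 nm.
Since 243.9 nm < 497.9 nm, the light has sufficient energy.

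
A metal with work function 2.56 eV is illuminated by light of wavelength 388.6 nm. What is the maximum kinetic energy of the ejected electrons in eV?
0.6305 eV

Using Einstein's photoelectric equation: KE_max = hf - φ = hc/λ - φ

First, calculate the photon energy:
E_photon = hc/λ = (6.626×10⁻³⁴ J·s)(3×10⁸ m/s) / (388.6×10⁻⁹ m)
E_photon = 3.1905 eV

Then, the maximum kinetic energy:
KE_max = E_photon - φ = 3.1905 eV - 2.56 eV = 0.6305 eV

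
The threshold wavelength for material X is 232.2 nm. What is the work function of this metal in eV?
5.34 eV

At the threshold wavelength, photon energy equals work function:
φ = hc/λ₀

Calculating:
φ = (6.626×10⁻³⁴ J·s)(3×10⁸ m/s) / (232.2×10⁻⁹ m)
φ = 5.34 eV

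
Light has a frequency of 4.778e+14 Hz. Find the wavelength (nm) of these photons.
627.44 nm

Using the wave equation: c = fλ

Solving for wavelength:
λ = c/f = (3×10⁸ m/s) / (4.778e+14 Hz)
λ = 627.44 nm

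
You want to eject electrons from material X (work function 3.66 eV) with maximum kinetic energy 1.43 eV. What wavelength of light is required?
243.58 nm

From Einstein's equation: KE_max = hc/λ - φ

Rearranging for λ:
hc/λ = KE_max + φ
λ = hc/(KE_max + φ)

Required photon energy:
E_photon = KE_max + φ = 1.43 + 3.66 = 5.09 eV

Required wavelength:
λ = hc/E_photon = (6.626×10⁻³⁴)(3×10⁸) / (5.09 × 1.602×10⁻¹⁹)
λ = 243.58 nm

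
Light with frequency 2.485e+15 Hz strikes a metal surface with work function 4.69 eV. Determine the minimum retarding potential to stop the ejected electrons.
5.5871 V

The stopping potential V_s satisfies: eV_s = KE_max

First, find KE_max using Einstein's equation:
E_photon = hf = (6.626×10⁻³⁴ J·s)(2.485e+15 Hz) = 10.2771 eV
KE_max = E_photon - φ = 10.2771 - 4.69 = 5.5871 eV

Since eV_s = KE_max:
V_s = KE_max/e = 5.5871 V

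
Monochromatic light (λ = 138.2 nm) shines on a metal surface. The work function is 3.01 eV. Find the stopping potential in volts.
5.9614 V

The stopping potential V_s satisfies: eV_s = KE_max

First, find KE_max using Einstein's equation:
E_photon = hc/λ = 8.9714 eV
KE_max = E_photon - φ = 8.9714 - 3.01 = 5.9614 eV

Since eV_s = KE_max:
V_s = KE_max/e = 5.9614 V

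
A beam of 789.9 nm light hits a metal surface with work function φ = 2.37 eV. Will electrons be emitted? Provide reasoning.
No

For photoemission, the photon energy must exceed the work function.

Photon energy: E = hc/λ = 1.5696 eV
Work function: φ = 2.37 eV

Since E_photon (1.5696 eV) < φ (2.37 eV), photoemission will NOT occur.
The threshold wavelength is λ₀ = hc/φ = 523.1 nm.
Since 789.9 nm > 523.1 nm, the photons lack sufficient energy.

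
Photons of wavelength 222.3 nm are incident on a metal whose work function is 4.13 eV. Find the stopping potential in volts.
1.4473 V

The stopping potential V_s satisfies: eV_s = KE_max

First, find KE_max using Einstein's equation:
E_photon = hc/λ = 5.5773 eV
KE_max = E_photon - φ = 5.5773 - 4.13 = 1.4473 eV

Since eV_s = KE_max:
V_s = KE_max/e = 1.4473 V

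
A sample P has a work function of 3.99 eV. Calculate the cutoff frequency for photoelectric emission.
9.6478e+14 Hz

The threshold frequency is when the photon energy equals the work function:
hf₀ = φ

Solving for f₀:
f₀ = φ/h = (3.99 eV × 1.602×10⁻¹⁹ J/eV) / (6.626×10⁻³⁴ J·s)
f₀ = 9.6478e+14 Hz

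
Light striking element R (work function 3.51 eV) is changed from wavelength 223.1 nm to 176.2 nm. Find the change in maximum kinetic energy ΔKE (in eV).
1.4792 eV

Using Einstein's equation: KE_max = hc/λ - φ

For λ₁ = 223.1 nm:
KE₁ = hc/λ₁ - φ = 5.5573 - 3.51 = 2.0473 eV

For λ₂ = 176.2 nm:
KE₂ = hc/λ₂ - φ = 7.0366 - 3.51 = 3.5266 eV

Change in KE:
ΔKE = KE₂ - KE₁ = 3.5266 - 2.0473 = 1.4792 eV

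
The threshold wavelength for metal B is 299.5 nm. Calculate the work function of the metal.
4.14 eV

At the threshold wavelength, photon energy equals work function:
φ = hc/λ₀

Calculating:
φ = (6.626×10⁻³⁴ J·s)(3×10⁸ m/s) / (299.5×10⁻⁹ m)
φ = 4.14 eV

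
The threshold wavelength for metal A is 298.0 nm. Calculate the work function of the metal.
4.16 eV

At the threshold wavelength, photon energy equals work function:
φ = hc/λ₀

Calculating:
φ = (6.626×10⁻³⁴ J·s)(3×10⁸ m/s) / (298.0×10⁻⁹ m)
φ = 4.16 eV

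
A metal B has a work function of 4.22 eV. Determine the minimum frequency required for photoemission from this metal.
1.0204e+15 Hz

The threshold frequency is when the photon energy equals the work function:
hf₀ = φ

Solving for f₀:
f₀ = φ/h = (4.22 eV × 1.602×10⁻¹⁹ J/eV) / (6.626×10⁻³⁴ J·s)
f₀ = 1.0204e+15 Hz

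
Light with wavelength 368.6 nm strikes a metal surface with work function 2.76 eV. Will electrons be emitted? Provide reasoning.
Yes

For photoemission, the photon energy must exceed the work function.

Photon energy: E = hc/λ = 3.3637 eV
Work function: φ = 2.76 eV

Since E_photon (3.3637 eV) > φ (2.76 eV), photoemission WILL occur.
The threshold wavelength is λ₀ = hc/φ = 449.2 nm.
Since 368.6 nm < 449.2 nm, the light has sufficient energy.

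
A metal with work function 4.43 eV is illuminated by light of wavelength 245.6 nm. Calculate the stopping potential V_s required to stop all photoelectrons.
0.6182 V

The stopping potential V_s satisfies: eV_s = KE_max

First, find KE_max using Einstein's equation:
E_photon = hc/λ = 5.0482 eV
KE_max = E_photon - φ = 5.0482 - 4.43 = 0.6182 eV

Since eV_s = KE_max:
V_s = KE_max/e = 0.6182 V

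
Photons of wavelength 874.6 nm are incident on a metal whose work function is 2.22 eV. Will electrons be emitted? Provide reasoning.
No

For photoemission, the photon energy must exceed the work function.

Photon energy: E = hc/λ = 1.4176 eV
Work function: φ = 2.22 eV

Since E_photon (1.4176 eV) < φ (2.22 eV), photoemission will NOT occur.
The threshold wavelength is λ₀ = hc/φ = 558.5 nm.
Since 874.6 nm > 558.5 nm, the photons lack sufficient energy.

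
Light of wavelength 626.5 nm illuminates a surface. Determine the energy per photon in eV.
1.9790 eV

Using E = hf = hc/λ:

E = hc/λ = (6.626×10⁻³⁴ J·s)(3×10⁸ m/s) / (626.5×10⁻⁹ m)
E = 1.9790 eV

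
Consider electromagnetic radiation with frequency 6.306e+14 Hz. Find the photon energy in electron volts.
2.6080 eV

Using E = hf:

E = hf = (6.626×10⁻³⁴ J·s)(6.306e+14 Hz)
E = 2.6080 eV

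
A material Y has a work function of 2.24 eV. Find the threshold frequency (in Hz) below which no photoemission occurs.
5.4163e+14 Hz

The threshold frequency is when the photon energy equals the work function:
hf₀ = φ

Solving for f₀:
f₀ = φ/h = (2.24 eV × 1.602×10⁻¹⁹ J/eV) / (6.626×10⁻³⁴ J·s)
f₀ = 5.4163e+14 Hz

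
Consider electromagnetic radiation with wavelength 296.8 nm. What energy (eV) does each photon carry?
4.1774 eV

Using E = hf = hc/λ:

E = hc/λ = (6.626×10⁻³⁴ J·s)(3×10⁸ m/s) / (296.8×10⁻⁹ m)
E = 4.1774 eV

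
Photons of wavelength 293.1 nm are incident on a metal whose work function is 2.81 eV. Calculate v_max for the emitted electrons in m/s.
7.0678e+05 m/s

First, find the maximum kinetic energy:
E_photon = hc/λ = 4.2301 eV
KE_max = E_photon - φ = 4.2301 - 2.81 = 1.4201 eV

Convert to Joules: KE_max = 1.4201 × 1.602×10⁻¹⁹ J = 2.2752e-19 J

Then use KE = ½mv² to find velocity:
v = √(2·KE/m) = √(2 × 2.2752e-19 J / 9.109e-31 kg)
v = 7.0678e+05 m/s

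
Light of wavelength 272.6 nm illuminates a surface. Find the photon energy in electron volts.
4.5482 eV

Using E = hf = hc/λ:

E = hc/λ = (6.626×10⁻³⁴ J·s)(3×10⁸ m/s) / (272.6×10⁻⁹ m)
E = 4.5482 eV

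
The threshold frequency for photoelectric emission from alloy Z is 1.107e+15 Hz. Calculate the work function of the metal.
4.58 eV

At the threshold frequency, photon energy equals work function:
φ = hf₀

Calculating:
φ = (6.626×10⁻³⁴ J·s)(1.107e+15 Hz)
φ = 4.58 eV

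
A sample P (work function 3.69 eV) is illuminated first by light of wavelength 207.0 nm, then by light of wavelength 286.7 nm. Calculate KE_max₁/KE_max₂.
3.6241

Using Einstein's equation: KE_max = hc/λ - φ

For λ₁ = 207.0 nm:
E₁ = hc/λ₁ = 5.9896 eV
KE₁ = E₁ - φ = 5.9896 - 3.69 = 2.2996 eV

For λ₂ = 286.7 nm:
E₂ = hc/λ₂ = 4.3245 eV
KE₂ = E₂ - φ = 4.3245 - 3.69 = 0.6345 eV

Ratio: KE₁/KE₂ = 2.2996/0.6345 = 3.6241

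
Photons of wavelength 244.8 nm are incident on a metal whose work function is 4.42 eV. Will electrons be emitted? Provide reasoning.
Yes

For photoemission, the photon energy must exceed the work function.

Photon energy: E = hc/λ = 5.0647 eV
Work function: φ = 4.42 eV

Since E_photon (5.0647 eV) > φ (4.42 eV), photoemission WILL occur.
The threshold wavelength is λ₀ = hc/φ = 280.5 nm.
Since 244.8 nm < 280.5 nm, the light has sufficient energy.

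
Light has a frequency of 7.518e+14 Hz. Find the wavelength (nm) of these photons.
398.77 nm

Using the wave equation: c = fλ

Solving for wavelength:
λ = c/f = (3×10⁸ m/s) / (7.518e+14 Hz)
λ = 398.77 nm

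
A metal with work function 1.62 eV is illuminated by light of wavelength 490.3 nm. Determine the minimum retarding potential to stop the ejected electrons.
0.9087 V

The stopping potential V_s satisfies: eV_s = KE_max

First, find KE_max using Einstein's equation:
E_photon = hc/λ = 2.5287 eV
KE_max = E_photon - φ = 2.5287 - 1.62 = 0.9087 eV

Since eV_s = KE_max:
V_s = KE_max/e = 0.9087 V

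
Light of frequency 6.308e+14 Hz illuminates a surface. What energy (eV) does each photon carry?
2.6088 eV

Using E = hf:

E = hf = (6.626×10⁻³⁴ J·s)(6.308e+14 Hz)
E = 2.6088 eV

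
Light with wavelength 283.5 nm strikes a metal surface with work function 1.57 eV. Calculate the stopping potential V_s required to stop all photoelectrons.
2.8033 V

The stopping potential V_s satisfies: eV_s = KE_max

First, find KE_max using Einstein's equation:
E_photon = hc/λ = 4.3733 eV
KE_max = E_photon - φ = 4.3733 - 1.57 = 2.8033 eV

Since eV_s = KE_max:
V_s = KE_max/e = 2.8033 V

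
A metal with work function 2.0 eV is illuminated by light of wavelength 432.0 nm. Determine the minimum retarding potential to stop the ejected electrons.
0.8700 V

The stopping potential V_s satisfies: eV_s = KE_max

First, find KE_max using Einstein's equation:
E_photon = hc/λ = 2.8700 eV
KE_max = E_photon - φ = 2.8700 - 2.0 = 0.8700 eV

Since eV_s = KE_max:
V_s = KE_max/e = 0.8700 V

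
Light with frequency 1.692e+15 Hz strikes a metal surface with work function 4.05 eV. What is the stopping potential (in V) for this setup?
2.9475 V

The stopping potential V_s satisfies: eV_s = KE_max

First, find KE_max using Einstein's equation:
E_photon = hf = (6.626×10⁻³⁴ J·s)(1.692e+15 Hz) = 6.9975 eV
KE_max = E_photon - φ = 6.9975 - 4.05 = 2.9475 eV

Since eV_s = KE_max:
V_s = KE_max/e = 2.9475 V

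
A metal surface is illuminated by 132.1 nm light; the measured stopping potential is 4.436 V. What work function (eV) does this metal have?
4.95 eV

The stopping potential gives the maximum kinetic energy: KE_max = eV_s = 4.436 eV

From Einstein's photoelectric equation: KE_max = hc/λ - φ
Rearranging: φ = hc/λ - KE_max

Calculate photon energy:
E_photon = hc/λ = (6.626×10⁻³⁴ J·s)(3×10⁸ m/s) / (132.1×10⁻⁹ m) = 9.3856 eV

Therefore:
φ = 9.3856 - 4.436 = 4.95 eV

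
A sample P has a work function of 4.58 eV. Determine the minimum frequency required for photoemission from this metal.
1.1074e+15 Hz

The threshold frequency is when the photon energy equals the work function:
hf₀ = φ

Solving for f₀:
f₀ = φ/h = (4.58 eV × 1.602×10⁻¹⁹ J/eV) / (6.626×10⁻³⁴ J·s)
f₀ = 1.1074e+15 Hz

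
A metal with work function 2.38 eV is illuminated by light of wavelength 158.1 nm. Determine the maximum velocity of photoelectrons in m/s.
1.3861e+06 m/s

First, find the maximum kinetic energy:
E_photon = hc/λ = 7.8421 eV
KE_max = E_photon - φ = 7.8421 - 2.38 = 5.4621 eV

Convert to Joules: KE_max = 5.4621 × 1.602×10⁻¹⁹ J = 8.7513e-19 J

Then use KE = ½mv² to find velocity:
v = √(2·KE/m) = √(2 × 8.7513e-19 J / 9.109e-31 kg)
v = 1.3861e+06 m/s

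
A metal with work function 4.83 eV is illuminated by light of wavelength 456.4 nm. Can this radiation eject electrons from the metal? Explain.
No

For photoemission, the photon energy must exceed the work function.

Photon energy: E = hc/λ = 2.7166 eV
Work function: φ = 4.83 eV

Since E_photon (2.7166 eV) < φ (4.83 eV), photoemission will NOT occur.
The threshold wavelength is λ₀ = hc/φ = 256.7 nm.
Since 456.4 nm > 256.7 nm, the photons lack sufficient energy.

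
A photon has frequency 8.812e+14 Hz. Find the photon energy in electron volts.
3.6444 eV

Using E = hf:

E = hf = (6.626×10⁻³⁴ J·s)(8.812e+14 Hz)
E = 3.6444 eV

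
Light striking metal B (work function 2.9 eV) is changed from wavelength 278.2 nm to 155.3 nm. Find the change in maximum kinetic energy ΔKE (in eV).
3.5269 eV

Using Einstein's equation: KE_max = hc/λ - φ

For λ₁ = 278.2 nm:
KE₁ = hc/λ₁ - φ = 4.4567 - 2.9 = 1.5567 eV

For λ₂ = 155.3 nm:
KE₂ = hc/λ₂ - φ = 7.9835 - 2.9 = 5.0835 eV

Change in KE:
ΔKE = KE₂ - KE₁ = 5.0835 - 1.5567 = 3.5269 eV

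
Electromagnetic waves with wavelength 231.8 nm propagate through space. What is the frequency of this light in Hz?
1.2933e+15 Hz

Using the wave equation: c = fλ

Solving for frequency:
f = c/λ = (3×10⁸ m/s) / (231.8×10⁻⁹ m)
f = 1.2933e+15 Hz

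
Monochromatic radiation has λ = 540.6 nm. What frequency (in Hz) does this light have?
5.5456e+14 Hz

Using the wave equation: c = fλ

Solving for frequency:
f = c/λ = (3×10⁸ m/s) / (540.6×10⁻⁹ m)
f = 5.5456e+14 Hz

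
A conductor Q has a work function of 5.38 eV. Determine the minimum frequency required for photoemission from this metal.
1.3009e+15 Hz

The threshold frequency is when the photon energy equals the work function:
hf₀ = φ

Solving for f₀:
f₀ = φ/h = (5.38 eV × 1.602×10⁻¹⁹ J/eV) / (6.626×10⁻³⁴ J·s)
f₀ = 1.3009e+15 Hz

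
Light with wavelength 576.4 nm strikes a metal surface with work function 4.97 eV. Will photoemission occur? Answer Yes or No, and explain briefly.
No

For photoemission, the photon energy must exceed the work function.

Photon energy: E = hc/λ = 2.1510 eV
Work function: φ = 4.97 eV

Since E_photon (2.1510 eV) < φ (4.97 eV), photoemission will NOT occur.
The threshold wavelength is λ₀ = hc/φ = 249.5 nm.
Since 576.4 nm > 249.5 nm, the photons lack sufficient energy.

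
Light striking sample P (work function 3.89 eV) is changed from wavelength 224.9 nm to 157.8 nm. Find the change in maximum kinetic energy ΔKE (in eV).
2.3442 eV

Using Einstein's equation: KE_max = hc/λ - φ

For λ₁ = 224.9 nm:
KE₁ = hc/λ₁ - φ = 5.5129 - 3.89 = 1.6229 eV

For λ₂ = 157.8 nm:
KE₂ = hc/λ₂ - φ = 7.8570 - 3.89 = 3.9670 eV

Change in KE:
ΔKE = KE₂ - KE₁ = 3.9670 - 1.6229 = 2.3442 eV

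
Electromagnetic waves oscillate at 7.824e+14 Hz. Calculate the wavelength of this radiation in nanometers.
383.17 nm

Using the wave equation: c = fλ

Solving for wavelength:
λ = c/f = (3×10⁸ m/s) / (7.824e+14 Hz)
λ = 383.17 nm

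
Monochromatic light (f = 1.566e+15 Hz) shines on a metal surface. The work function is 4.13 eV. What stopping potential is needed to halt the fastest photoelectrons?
2.3465 V

The stopping potential V_s satisfies: eV_s = KE_max

First, find KE_max using Einstein's equation:
E_photon = hf = (6.626×10⁻³⁴ J·s)(1.566e+15 Hz) = 6.4765 eV
KE_max = E_photon - φ = 6.4765 - 4.13 = 2.3465 eV

Since eV_s = KE_max:
V_s = KE_max/e = 2.3465 V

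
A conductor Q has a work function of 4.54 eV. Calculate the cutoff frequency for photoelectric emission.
1.0978e+15 Hz

The threshold frequency is when the photon energy equals the work function:
hf₀ = φ

Solving for f₀:
f₀ = φ/h = (4.54 eV × 1.602×10⁻¹⁹ J/eV) / (6.626×10⁻³⁴ J·s)
f₀ = 1.0978e+15 Hz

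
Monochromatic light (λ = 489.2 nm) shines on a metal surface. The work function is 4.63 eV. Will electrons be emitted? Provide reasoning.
No

For photoemission, the photon energy must exceed the work function.

Photon energy: E = hc/λ = 2.5344 eV
Work function: φ = 4.63 eV

Since E_photon (2.5344 eV) < φ (4.63 eV), photoemission will NOT occur.
The threshold wavelength is λ₀ = hc/φ = 267.8 nm.
Since 489.2 nm > 267.8 nm, the photons lack sufficient energy.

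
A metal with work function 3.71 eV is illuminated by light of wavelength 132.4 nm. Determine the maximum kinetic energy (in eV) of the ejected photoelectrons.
5.6544 eV

Using Einstein's photoelectric equation: KE_max = hf - φ = hc/λ - φ

First, calculate the photon energy:
E_photon = hc/λ = (6.626×10⁻³⁴ J·s)(3×10⁸ m/s) / (132.4×10⁻⁹ m)
E_photon = 9.3644 eV

Then, the maximum kinetic energy:
KE_max = E_photon - φ = 9.3644 eV - 3.71 eV = 5.6544 eV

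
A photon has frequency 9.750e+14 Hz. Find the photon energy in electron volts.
4.0323 eV

Using E = hf:

E = hf = (6.626×10⁻³⁴ J·s)(9.750e+14 Hz)
E = 4.0323 eV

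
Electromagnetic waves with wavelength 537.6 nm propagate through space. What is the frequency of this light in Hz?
5.5765e+14 Hz

Using the wave equation: c = fλ

Solving for frequency:
f = c/λ = (3×10⁸ m/s) / (537.6×10⁻⁹ m)
f = 5.5765e+14 Hz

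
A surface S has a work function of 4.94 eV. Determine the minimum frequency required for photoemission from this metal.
1.1945e+15 Hz

The threshold frequency is when the photon energy equals the work function:
hf₀ = φ

Solving for f₀:
f₀ = φ/h = (4.94 eV × 1.602×10⁻¹⁹ J/eV) / (6.626×10⁻³⁴ J·s)
f₀ = 1.1945e+15 Hz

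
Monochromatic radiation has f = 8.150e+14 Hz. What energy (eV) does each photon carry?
3.3706 eV

Using E = hf:

E = hf = (6.626×10⁻³⁴ J·s)(8.150e+14 Hz)
E = 3.3706 eV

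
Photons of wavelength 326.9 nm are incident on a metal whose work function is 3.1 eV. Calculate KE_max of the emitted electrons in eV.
0.6927 eV

Using Einstein's photoelectric equation: KE_max = hf - φ = hc/λ - φ

First, calculate the photon energy:
E_photon = hc/λ = (6.626×10⁻³⁴ J·s)(3×10⁸ m/s) / (326.9×10⁻⁹ m)
E_photon = 3.7927 eV

Then, the maximum kinetic energy:
KE_max = E_photon - φ = 3.7927 eV - 3.1 eV = 0.6927 eV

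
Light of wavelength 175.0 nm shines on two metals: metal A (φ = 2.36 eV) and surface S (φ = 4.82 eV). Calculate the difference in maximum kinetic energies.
2.4600 eV

Using KE_max = hc/λ - φ for each metal:

Photon energy: E = hc/λ = 7.0848 eV

For metal A (φ₁ = 2.36 eV):
KE₁ = E - φ₁ = 7.0848 - 2.36 = 4.7248 eV

For surface S (φ₂ = 4.82 eV):
KE₂ = E - φ₂ = 7.0848 - 4.82 = 2.2648 eV

Difference:
ΔKE = KE₁ - KE₂ = 4.7248 - 2.2648 = 2.4600 eV

Note: The difference equals the difference in work functions: 4.82 - 2.36 = 2.46 eV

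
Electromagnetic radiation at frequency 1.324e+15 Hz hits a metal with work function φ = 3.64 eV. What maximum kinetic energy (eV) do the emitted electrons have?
1.8356 eV

Using Einstein's photoelectric equation: KE_max = hf - φ

First, calculate the photon energy:
E_photon = hf = (6.626×10⁻³⁴ J·s)(1.324e+15 Hz)
E_photon = 5.4756 eV

Then, the maximum kinetic energy:
KE_max = E_photon - φ = 5.4756 eV - 3.64 eV = 1.8356 eV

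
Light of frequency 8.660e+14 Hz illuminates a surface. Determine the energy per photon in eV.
3.5815 eV

Using E = hf:

E = hf = (6.626×10⁻³⁴ J·s)(8.660e+14 Hz)
E = 3.5815 eV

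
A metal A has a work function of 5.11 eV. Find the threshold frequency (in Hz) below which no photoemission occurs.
1.2356e+15 Hz

The threshold frequency is when the photon energy equals the work function:
hf₀ = φ

Solving for f₀:
f₀ = φ/h = (5.11 eV × 1.602×10⁻¹⁹ J/eV) / (6.626×10⁻³⁴ J·s)
f₀ = 1.2356e+15 Hz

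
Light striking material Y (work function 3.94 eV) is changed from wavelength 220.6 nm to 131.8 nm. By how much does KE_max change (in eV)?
3.7867 eV

Using Einstein's equation: KE_max = hc/λ - φ

For λ₁ = 220.6 nm:
KE₁ = hc/λ₁ - φ = 5.6203 - 3.94 = 1.6803 eV

For λ₂ = 131.8 nm:
KE₂ = hc/λ₂ - φ = 9.4070 - 3.94 = 5.4670 eV

Change in KE:
ΔKE = KE₂ - KE₁ = 5.4670 - 1.6803 = 3.7867 eV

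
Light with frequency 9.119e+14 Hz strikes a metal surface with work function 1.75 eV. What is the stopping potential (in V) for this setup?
2.0213 V

The stopping potential V_s satisfies: eV_s = KE_max

First, find KE_max using Einstein's equation:
E_photon = hf = (6.626×10⁻³⁴ J·s)(9.119e+14 Hz) = 3.7713 eV
KE_max = E_photon - φ = 3.7713 - 1.75 = 2.0213 eV

Since eV_s = KE_max:
V_s = KE_max/e = 2.0213 V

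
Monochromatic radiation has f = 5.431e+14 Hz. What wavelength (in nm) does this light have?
552.00 nm

Using the wave equation: c = fλ

Solving for wavelength:
λ = c/f = (3×10⁸ m/s) / (5.431e+14 Hz)
λ = 552.00 nm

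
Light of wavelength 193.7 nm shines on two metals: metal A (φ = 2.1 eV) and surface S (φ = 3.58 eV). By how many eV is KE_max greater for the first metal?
1.4800 eV

Using KE_max = hc/λ - φ for each metal:

Photon energy: E = hc/λ = 6.4008 eV

For metal A (φ₁ = 2.1 eV):
KE₁ = E - φ₁ = 6.4008 - 2.1 = 4.3008 eV

For surface S (φ₂ = 3.58 eV):
KE₂ = E - φ₂ = 6.4008 - 3.58 = 2.8208 eV

Difference:
ΔKE = KE₁ - KE₂ = 4.3008 - 2.8208 = 1.4800 eV

Note: The difference equals the difference in work functions: 3.58 - 2.1 = 1.48 eV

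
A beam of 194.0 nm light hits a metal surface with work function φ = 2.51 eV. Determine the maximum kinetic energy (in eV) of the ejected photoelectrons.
3.8809 eV

Using Einstein's photoelectric equation: KE_max = hf - φ = hc/λ - φ

First, calculate the photon energy:
E_photon = hc/λ = (6.626×10⁻³⁴ J·s)(3×10⁸ m/s) / (194.0×10⁻⁹ m)
E_photon = 6.3909 eV

Then, the maximum kinetic energy:
KE_max = E_photon - φ = 6.3909 eV - 2.51 eV = 3.8809 eV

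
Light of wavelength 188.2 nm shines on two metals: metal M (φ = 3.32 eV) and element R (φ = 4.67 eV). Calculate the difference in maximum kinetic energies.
1.3500 eV

Using KE_max = hc/λ - φ for each metal:

Photon energy: E = hc/λ = 6.5879 eV

For metal M (φ₁ = 3.32 eV):
KE₁ = E - φ₁ = 6.5879 - 3.32 = 3.2679 eV

For element R (φ₂ = 4.67 eV):
KE₂ = E - φ₂ = 6.5879 - 4.67 = 1.9179 eV

Difference:
ΔKE = KE₁ - KE₂ = 3.2679 - 1.9179 = 1.3500 eV

Note: The difference equals the difference in work functions: 4.67 - 3.32 = 1.35 eV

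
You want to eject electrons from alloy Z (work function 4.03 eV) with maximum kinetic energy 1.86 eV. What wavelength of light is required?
210.50 nm

From Einstein's equation: KE_max = hc/λ - φ

Rearranging for λ:
hc/λ = KE_max + φ
λ = hc/(KE_max + φ)

Required photon energy:
E_photon = KE_max + φ = 1.86 + 4.03 = 5.89 eV

Required wavelength:
λ = hc/E_photon = (6.626×10⁻³⁴)(3×10⁸) / (5.89 × 1.602×10⁻¹⁹)
λ = 210.50 nm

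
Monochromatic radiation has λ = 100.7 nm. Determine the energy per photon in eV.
12.3122 eV

Using E = hf = hc/λ:

E = hc/λ = (6.626×10⁻³⁴ J·s)(3×10⁸ m/s) / (100.7×10⁻⁹ m)
E = 12.3122 eV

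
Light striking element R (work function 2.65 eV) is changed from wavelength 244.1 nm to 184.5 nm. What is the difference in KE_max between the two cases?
1.6408 eV

Using Einstein's equation: KE_max = hc/λ - φ

For λ₁ = 244.1 nm:
KE₁ = hc/λ₁ - φ = 5.0792 - 2.65 = 2.4292 eV

For λ₂ = 184.5 nm:
KE₂ = hc/λ₂ - φ = 6.7200 - 2.65 = 4.0700 eV

Change in KE:
ΔKE = KE₂ - KE₁ = 4.0700 - 2.4292 = 1.6408 eV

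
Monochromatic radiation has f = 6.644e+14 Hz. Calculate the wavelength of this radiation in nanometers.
451.22 nm

Using the wave equation: c = fλ

Solving for wavelength:
λ = c/f = (3×10⁸ m/s) / (6.644e+14 Hz)
λ = 451.22 nm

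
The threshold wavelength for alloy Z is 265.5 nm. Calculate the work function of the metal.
4.67 eV

At the threshold wavelength, photon energy equals work function:
φ = hc/λ₀

Calculating:
φ = (6.626×10⁻³⁴ J·s)(3×10⁸ m/s) / (265.5×10⁻⁹ m)
φ = 4.67 eV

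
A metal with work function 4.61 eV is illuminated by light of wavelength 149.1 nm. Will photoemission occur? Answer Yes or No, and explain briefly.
Yes

For photoemission, the photon energy must exceed the work function.

Photon energy: E = hc/λ = 8.3155 eV
Work function: φ = 4.61 eV

Since E_photon (8.3155 eV) > φ (4.61 eV), photoemission WILL occur.
The threshold wavelength is λ₀ = hc/φ = 268.9 nm.
Since 149.1 nm < 268.9 nm, the light has sufficient energy.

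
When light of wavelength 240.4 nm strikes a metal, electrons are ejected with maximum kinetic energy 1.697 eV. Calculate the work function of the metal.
3.46 eV

From Einstein's photoelectric equation: KE_max = hf - φ = hc/λ - φ

Rearranging for φ:
φ = hc/λ - KE_max

Calculate photon energy:
E_photon = hc/λ = 5.1574 eV

Therefore:
φ = 5.1574 - 1.697 = 3.46 eV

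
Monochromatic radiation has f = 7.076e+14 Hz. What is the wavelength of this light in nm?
423.68 nm

Using the wave equation: c = fλ

Solving for wavelength:
λ = c/f = (3×10⁸ m/s) / (7.076e+14 Hz)
λ = 423.68 nm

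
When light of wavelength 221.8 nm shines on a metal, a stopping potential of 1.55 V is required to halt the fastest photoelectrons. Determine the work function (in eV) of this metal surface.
4.04 eV

The stopping potential gives the maximum kinetic energy: KE_max = eV_s = 1.55 eV

From Einstein's photoelectric equation: KE_max = hc/λ - φ
Rearranging: φ = hc/λ - KE_max

Calculate photon energy:
E_photon = hc/λ = (6.626×10⁻³⁴ J·s)(3×10⁸ m/s) / (221.8×10⁻⁹ m) = 5.5899 eV

Therefore:
φ = 5.5899 - 1.55 = 4.04 eV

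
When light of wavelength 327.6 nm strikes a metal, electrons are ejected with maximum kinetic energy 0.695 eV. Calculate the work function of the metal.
3.09 eV

From Einstein's photoelectric equation: KE_max = hf - φ = hc/λ - φ

Rearranging for φ:
φ = hc/λ - KE_max

Calculate photon energy:
E_photon = hc/λ = 3.7846 eV

Therefore:
φ = 3.7846 - 0.695 = 3.09 eV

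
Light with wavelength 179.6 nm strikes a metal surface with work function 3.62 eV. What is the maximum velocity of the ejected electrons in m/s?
1.0747e+06 m/s

First, find the maximum kinetic energy:
E_photon = hc/λ = 6.9034 eV
KE_max = E_photon - φ = 6.9034 - 3.62 = 3.2834 eV

Convert to Joules: KE_max = 3.2834 × 1.602×10⁻¹⁹ J = 5.2605e-19 J

Then use KE = ½mv² to find velocity:
v = √(2·KE/m) = √(2 × 5.2605e-19 J / 9.109e-31 kg)
v = 1.0747e+06 m/s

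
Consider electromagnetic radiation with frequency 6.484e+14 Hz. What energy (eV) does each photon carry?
2.6816 eV

Using E = hf:

E = hf = (6.626×10⁻³⁴ J·s)(6.484e+14 Hz)
E = 2.6816 eV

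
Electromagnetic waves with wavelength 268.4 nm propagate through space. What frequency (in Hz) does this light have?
1.1170e+15 Hz

Using the wave equation: c = fλ

Solving for frequency:
f = c/λ = (3×10⁸ m/s) / (268.4×10⁻⁹ m)
f = 1.1170e+15 Hz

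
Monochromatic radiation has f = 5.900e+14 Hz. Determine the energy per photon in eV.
2.4400 eV

Using E = hf:

E = hf = (6.626×10⁻³⁴ J·s)(5.900e+14 Hz)
E = 2.4400 eV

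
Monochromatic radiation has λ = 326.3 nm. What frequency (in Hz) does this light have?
9.1876e+14 Hz

Using the wave equation: c = fλ

Solving for frequency:
f = c/λ = (3×10⁸ m/s) / (326.3×10⁻⁹ m)
f = 9.1876e+14 Hz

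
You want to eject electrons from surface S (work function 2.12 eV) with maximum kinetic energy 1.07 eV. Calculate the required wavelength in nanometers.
388.67 nm

From Einstein's equation: KE_max = hc/λ - φ

Rearranging for λ:
hc/λ = KE_max + φ
λ = hc/(KE_max + φ)

Required photon energy:
E_photon = KE_max + φ = 1.07 + 2.12 = 3.19 eV

Required wavelength:
λ = hc/E_photon = (6.626×10⁻³⁴)(3×10⁸) / (3.19 × 1.602×10⁻¹⁹)
λ = 388.67 nm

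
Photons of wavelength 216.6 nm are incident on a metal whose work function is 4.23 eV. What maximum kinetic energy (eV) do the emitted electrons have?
1.4941 eV

Using Einstein's photoelectric equation: KE_max = hf - φ = hc/λ - φ

First, calculate the photon energy:
E_photon = hc/λ = (6.626×10⁻³⁴ J·s)(3×10⁸ m/s) / (216.6×10⁻⁹ m)
E_photon = 5.7241 eV

Then, the maximum kinetic energy:
KE_max = E_photon - φ = 5.7241 eV - 4.23 eV = 1.4941 eV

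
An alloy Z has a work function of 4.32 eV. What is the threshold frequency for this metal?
1.0446e+15 Hz

The threshold frequency is when the photon energy equals the work function:
hf₀ = φ

Solving for f₀:
f₀ = φ/h = (4.32 eV × 1.602×10⁻¹⁹ J/eV) / (6.626×10⁻³⁴ J·s)
f₀ = 1.0446e+15 Hz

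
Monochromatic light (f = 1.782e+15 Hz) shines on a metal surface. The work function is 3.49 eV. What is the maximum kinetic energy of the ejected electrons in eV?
3.8798 eV

Using Einstein's photoelectric equation: KE_max = hf - φ

First, calculate the photon energy:
E_photon = hf = (6.626×10⁻³⁴ J·s)(1.782e+15 Hz)
E_photon = 7.3698 eV

Then, the maximum kinetic energy:
KE_max = E_photon - φ = 7.3698 eV - 3.49 eV = 3.8798 eV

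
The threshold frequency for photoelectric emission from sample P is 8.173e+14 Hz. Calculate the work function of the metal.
3.38 eV

At the threshold frequency, photon energy equals work function:
φ = hf₀

Calculating:
φ = (6.626×10⁻³⁴ J·s)(8.173e+14 Hz)
φ = 3.38 eV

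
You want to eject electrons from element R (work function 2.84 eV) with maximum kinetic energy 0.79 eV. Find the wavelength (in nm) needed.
341.55 nm

From Einstein's equation: KE_max = hc/λ - φ

Rearranging for λ:
hc/λ = KE_max + φ
λ = hc/(KE_max + φ)

Required photon energy:
E_photon = KE_max + φ = 0.79 + 2.84 = 3.63 eV

Required wavelength:
λ = hc/E_photon = (6.626×10⁻³⁴)(3×10⁸) / (3.63 × 1.602×10⁻¹⁹)
λ = 341.55 nm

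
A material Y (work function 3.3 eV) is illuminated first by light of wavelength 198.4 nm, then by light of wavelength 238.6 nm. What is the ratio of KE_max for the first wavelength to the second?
1.5552

Using Einstein's equation: KE_max = hc/λ - φ

For λ₁ = 198.4 nm:
E₁ = hc/λ₁ = 6.2492 eV
KE₁ = E₁ - φ = 6.2492 - 3.3 = 2.9492 eV

For λ₂ = 238.6 nm:
E₂ = hc/λ₂ = 5.1963 eV
KE₂ = E₂ - φ = 5.1963 - 3.3 = 1.8963 eV

Ratio: KE₁/KE₂ = 2.9492/1.8963 = 1.5552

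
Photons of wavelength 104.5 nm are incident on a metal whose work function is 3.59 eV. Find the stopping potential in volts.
8.2745 V

The stopping potential V_s satisfies: eV_s = KE_max

First, find KE_max using Einstein's equation:
E_photon = hc/λ = 11.8645 eV
KE_max = E_photon - φ = 11.8645 - 3.59 = 8.2745 eV

Since eV_s = KE_max:
V_s = KE_max/e = 8.2745 V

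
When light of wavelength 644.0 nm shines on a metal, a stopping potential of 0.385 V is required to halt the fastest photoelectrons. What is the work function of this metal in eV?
1.54 eV

The stopping potential gives the maximum kinetic energy: KE_max = eV_s = 0.385 eV

From Einstein's photoelectric equation: KE_max = hc/λ - φ
Rearranging: φ = hc/λ - KE_max

Calculate photon energy:
E_photon = hc/λ = (6.626×10⁻³⁴ J·s)(3×10⁸ m/s) / (644.0×10⁻⁹ m) = 1.9252 eV

Therefore:
φ = 1.9252 - 0.385 = 1.54 eV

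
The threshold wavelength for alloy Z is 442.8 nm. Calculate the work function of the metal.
2.80 eV

At the threshold wavelength, photon energy equals work function:
φ = hc/λ₀

Calculating:
φ = (6.626×10⁻³⁴ J·s)(3×10⁸ m/s) / (442.8×10⁻⁹ m)
φ = 2.80 eV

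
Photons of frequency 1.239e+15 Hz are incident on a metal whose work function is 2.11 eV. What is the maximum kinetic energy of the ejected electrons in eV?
3.0141 eV

Using Einstein's photoelectric equation: KE_max = hf - φ

First, calculate the photon energy:
E_photon = hf = (6.626×10⁻³⁴ J·s)(1.239e+15 Hz)
E_photon = 5.1241 eV

Then, the maximum kinetic energy:
KE_max = E_photon - φ = 5.1241 eV - 2.11 eV = 3.0141 eV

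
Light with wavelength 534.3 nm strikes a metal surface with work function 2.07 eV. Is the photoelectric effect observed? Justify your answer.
Yes

For photoemission, the photon energy must exceed the work function.

Photon energy: E = hc/λ = 2.3205 eV
Work function: φ = 2.07 eV

Since E_photon (2.3205 eV) > φ (2.07 eV), photoemission WILL occur.
The threshold wavelength is λ₀ = hc/φ = 599.0 nm.
Since 534.3 nm < 599.0 nm, the light has sufficient energy.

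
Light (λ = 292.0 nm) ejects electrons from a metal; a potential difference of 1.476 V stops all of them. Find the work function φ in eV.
2.77 eV

The stopping potential gives the maximum kinetic energy: KE_max = eV_s = 1.476 eV

From Einstein's photoelectric equation: KE_max = hc/λ - φ
Rearranging: φ = hc/λ - KE_max

Calculate photon energy:
E_photon = hc/λ = (6.626×10⁻³⁴ J·s)(3×10⁸ m/s) / (292.0×10⁻⁹ m) = 4.2460 eV

Therefore:
φ = 4.2460 - 1.476 = 2.77 eV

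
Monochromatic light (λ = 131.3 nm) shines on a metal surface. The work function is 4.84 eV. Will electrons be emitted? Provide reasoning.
Yes

For photoemission, the photon energy must exceed the work function.

Photon energy: E = hc/λ = 9.4428 eV
Work function: φ = 4.84 eV

Since E_photon (9.4428 eV) > φ (4.84 eV), photoemission WILL occur.
The threshold wavelength is λ₀ = hc/φ = 256.2 nm.
Since 131.3 nm < 256.2 nm, the light has sufficient energy.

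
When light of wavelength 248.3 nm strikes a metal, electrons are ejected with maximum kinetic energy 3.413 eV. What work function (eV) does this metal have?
1.58 eV

From Einstein's photoelectric equation: KE_max = hf - φ = hc/λ - φ

Rearranging for φ:
φ = hc/λ - KE_max

Calculate photon energy:
E_photon = hc/λ = 4.9933 eV

Therefore:
φ = 4.9933 - 3.413 = 1.58 eV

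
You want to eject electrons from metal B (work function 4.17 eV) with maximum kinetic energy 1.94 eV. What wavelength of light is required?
202.92 nm

From Einstein's equation: KE_max = hc/λ - φ

Rearranging for λ:
hc/λ = KE_max + φ
λ = hc/(KE_max + φ)

Required photon energy:
E_photon = KE_max + φ = 1.94 + 4.17 = 6.11 eV

Required wavelength:
λ = hc/E_photon = (6.626×10⁻³⁴)(3×10⁸) / (6.11 × 1.602×10⁻¹⁹)
λ = 202.92 nm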